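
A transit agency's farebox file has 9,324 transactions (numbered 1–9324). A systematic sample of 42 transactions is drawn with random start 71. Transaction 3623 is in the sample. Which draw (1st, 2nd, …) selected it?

k = 9324/42 = 222
position = (3623 − 71)/222 + 1 = 3552/222 + 1 = 16 + 1 = 17

17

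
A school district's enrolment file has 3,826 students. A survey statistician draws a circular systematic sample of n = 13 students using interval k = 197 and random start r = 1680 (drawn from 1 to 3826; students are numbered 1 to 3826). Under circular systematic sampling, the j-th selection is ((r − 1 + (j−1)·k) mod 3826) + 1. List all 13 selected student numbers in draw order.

1680, 1877, 2074, 2271, 2468, 2665, 2862, 3059, 3256, 3453, 3650, 21, 218

Selection 1: 1680
Selection 2: 1680 + 197 = 1877
Selection 3: 1877 + 197 = 2074
Selection 4: 2074 + 197 = 2271
Selection 5: 2271 + 197 = 2468
Selection 6: 2468 + 197 = 2665
Selection 7: 2665 + 197 = 2862
Selection 8: 2862 + 197 = 3059
Selection 9: 3059 + 197 = 3256
Selection 10: 3256 + 197 = 3453
Selection 11: 3453 + 197 = 3650
Selection 12: 3650 + 197 = 3847 → 3847 − 3826 = 21
Selection 13: 21 + 197 = 218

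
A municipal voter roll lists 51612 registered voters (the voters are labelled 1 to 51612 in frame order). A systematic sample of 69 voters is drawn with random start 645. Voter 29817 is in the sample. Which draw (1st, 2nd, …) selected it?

40

k = 51612/69 = 748
position = (29817 − 645)/748 + 1 = 29172/748 + 1 = 39 + 1 = 40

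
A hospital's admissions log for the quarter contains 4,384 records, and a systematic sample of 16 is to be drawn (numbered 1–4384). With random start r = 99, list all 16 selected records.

k = N/n = 4384/16 = 274
record 1: 99
record 2: 99 + 274 = 373
record 3: 373 + 274 = 647
record 4: 647 + 274 = 921
record 5: 921 + 274 = 1195
record 6: 1195 + 274 = 1469
record 7: 1469 + 274 = 1743
record 8: 1743 + 274 = 2017
record 9: 2017 + 274 = 2291
record 10: 2291 + 274 = 2565
record 11: 2565 + 274 = 2839
record 12: 2839 + 274 = 3113
record 13: 3113 + 274 = 3387
record 14: 3387 + 274 = 3661
record 15: 3661 + 274 = 3935
record 16: 3935 + 274 = 4209

99, 373, 647, 921, 1195, 1469, 1743, 2017, 2291, 2565, 2839, 3113, 3387, 3661, 3935, 4209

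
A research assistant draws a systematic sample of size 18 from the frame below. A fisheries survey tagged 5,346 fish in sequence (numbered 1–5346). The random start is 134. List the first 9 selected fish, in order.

134, 431, 728, 1025, 1322, 1619, 1916, 2213, 2510

k = N/n = 5346/18 = 297
fish 1: 134
fish 2: 134 + 297 = 431
fish 3: 431 + 297 = 728
fish 4: 728 + 297 = 1025
fish 5: 1025 + 297 = 1322
fish 6: 1322 + 297 = 1619
fish 7: 1619 + 297 = 1916
fish 8: 1916 + 297 = 2213
fish 9: 2213 + 297 = 2510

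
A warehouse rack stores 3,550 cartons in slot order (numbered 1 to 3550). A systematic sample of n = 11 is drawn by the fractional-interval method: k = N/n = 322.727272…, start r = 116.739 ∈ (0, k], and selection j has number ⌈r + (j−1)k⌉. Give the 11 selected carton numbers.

117, 440, 763, 1085, 1408, 1731, 2054, 2376, 2699, 3022, 3345

j=1: r + 0k = 116.739 → ⌈·⌉ = 117
j=2: r + 1k = 439.466272… → ⌈·⌉ = 440
j=3: r + 2k = 762.193545… → ⌈·⌉ = 763
j=4: r + 3k = 1084.920818… → ⌈·⌉ = 1085
j=5: r + 4k = 1407.648090… → ⌈·⌉ = 1408
j=6: r + 5k = 1730.375363… → ⌈·⌉ = 1731
j=7: r + 6k = 2053.102636… → ⌈·⌉ = 2054
j=8: r + 7k = 2375.829909… → ⌈·⌉ = 2376
j=9: r + 8k = 2698.557181… → ⌈·⌉ = 2699
j=10: r + 9k = 3021.284454… → ⌈·⌉ = 3022
j=11: r + 10k = 3344.011727… → ⌈·⌉ = 3345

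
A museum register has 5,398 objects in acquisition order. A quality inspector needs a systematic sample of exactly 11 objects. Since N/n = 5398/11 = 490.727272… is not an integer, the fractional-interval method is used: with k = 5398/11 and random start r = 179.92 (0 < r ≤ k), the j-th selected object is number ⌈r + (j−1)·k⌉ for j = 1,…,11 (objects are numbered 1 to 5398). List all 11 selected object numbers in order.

j=1: r + 0k = 179.92 → ⌈·⌉ = 180
j=2: r + 1k = 670.647272… → ⌈·⌉ = 671
j=3: r + 2k = 1161.374545… → ⌈·⌉ = 1162
j=4: r + 3k = 1652.101818… → ⌈·⌉ = 1653
j=5: r + 4k = 2142.829090… → ⌈·⌉ = 2143
j=6: r + 5k = 2633.556363… → ⌈·⌉ = 2634
j=7: r + 6k = 3124.283636… → ⌈·⌉ = 3125
j=8: r + 7k = 3615.010909… → ⌈·⌉ = 3616
j=9: r + 8k = 4105.738181… → ⌈·⌉ = 4106
j=10: r + 9k = 4596.465454… → ⌈·⌉ = 4597
j=11: r + 10k = 5087.192727… → ⌈·⌉ = 5088

180, 671, 1162, 1653, 2143, 2634, 3125, 3616, 4106, 4597, 5088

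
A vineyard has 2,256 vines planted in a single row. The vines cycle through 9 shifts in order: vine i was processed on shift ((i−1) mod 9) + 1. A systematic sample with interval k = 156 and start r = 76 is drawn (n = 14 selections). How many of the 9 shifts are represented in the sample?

Consecutive selections differ by k = 156, so their shift numbers differ by 156 mod 9 = 3.
gcd(156, 9) = 3, so the sample visits 9/3 = 3 distinct residues mod 9.
Start 76 is shift 4; the shifts hit are 1, 4, 7.

3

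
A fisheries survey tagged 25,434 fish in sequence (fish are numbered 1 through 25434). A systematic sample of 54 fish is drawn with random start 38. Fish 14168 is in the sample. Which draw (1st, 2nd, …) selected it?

31

k = 25434/54 = 471
position = (14168 − 38)/471 + 1 = 14130/471 + 1 = 30 + 1 = 31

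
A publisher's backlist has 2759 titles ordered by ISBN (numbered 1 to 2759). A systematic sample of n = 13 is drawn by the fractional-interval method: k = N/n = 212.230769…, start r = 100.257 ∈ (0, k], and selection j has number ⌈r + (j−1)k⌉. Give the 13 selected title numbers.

j=1: r + 0k = 100.257 → ⌈·⌉ = 101
j=2: r + 1k = 312.487769… → ⌈·⌉ = 313
j=3: r + 2k = 524.718538… → ⌈·⌉ = 525
j=4: r + 3k = 736.949307… → ⌈·⌉ = 737
j=5: r + 4k = 949.180076… → ⌈·⌉ = 950
j=6: r + 5k = 1161.410846… → ⌈·⌉ = 1162
j=7: r + 6k = 1373.641615… → ⌈·⌉ = 1374
j=8: r + 7k = 1585.872384… → ⌈·⌉ = 1586
j=9: r + 8k = 1798.103153… → ⌈·⌉ = 1799
j=10: r + 9k = 2010.333923… → ⌈·⌉ = 2011
j=11: r + 10k = 2222.564692… → ⌈·⌉ = 2223
j=12: r + 11k = 2434.795461… → ⌈·⌉ = 2435
j=13: r + 12k = 2647.026230… → ⌈·⌉ = 2648

101, 313, 525, 737, 950, 1162, 1374, 1586, 1799, 2011, 2223, 2435, 2648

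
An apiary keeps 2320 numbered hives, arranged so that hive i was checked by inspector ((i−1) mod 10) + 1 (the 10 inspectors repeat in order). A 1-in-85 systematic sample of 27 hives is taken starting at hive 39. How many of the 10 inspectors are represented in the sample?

2

Consecutive selections differ by k = 85, so their inspector numbers differ by 85 mod 10 = 5.
gcd(85, 10) = 5, so the sample visits 10/5 = 2 distinct residues mod 10.
Start 39 is inspector 9; the inspectors hit are 4, 9.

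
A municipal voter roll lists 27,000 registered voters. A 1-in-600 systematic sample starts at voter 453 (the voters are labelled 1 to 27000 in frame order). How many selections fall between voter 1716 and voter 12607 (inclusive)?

18

k = 600
First selection ≥ 1716: 453 + ⌈(1716−453)/600⌉·600 = 453 + 3×600 = 2253
Last selection ≤ 12607: 453 + ⌊(12607−453)/600⌋·600 = 453 + 20×600 = 12453
Count = 20 − 3 + 1 = 18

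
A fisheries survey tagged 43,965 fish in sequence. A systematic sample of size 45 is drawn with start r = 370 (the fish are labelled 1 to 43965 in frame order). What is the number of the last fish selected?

k = 43965/45 = 977
45th selection = r + (45−1)·k = 370 + 44×977 = 370 + 42988 = 43358

43358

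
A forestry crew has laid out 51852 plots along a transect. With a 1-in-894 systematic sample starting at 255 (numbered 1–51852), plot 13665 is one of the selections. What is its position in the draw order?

k = 894
position = (13665 − 255)/894 + 1 = 13410/894 + 1 = 15 + 1 = 16

16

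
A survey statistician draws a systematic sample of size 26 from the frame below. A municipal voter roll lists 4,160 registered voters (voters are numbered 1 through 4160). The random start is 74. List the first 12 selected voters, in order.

74, 234, 394, 554, 714, 874, 1034, 1194, 1354, 1514, 1674, 1834

k = N/n = 4160/26 = 160
voter 1: 74
voter 2: 74 + 160 = 234
voter 3: 234 + 160 = 394
voter 4: 394 + 160 = 554
voter 5: 554 + 160 = 714
voter 6: 714 + 160 = 874
voter 7: 874 + 160 = 1034
voter 8: 1034 + 160 = 1194
voter 9: 1194 + 160 = 1354
voter 10: 1354 + 160 = 1514
voter 11: 1514 + 160 = 1674
voter 12: 1674 + 160 = 1834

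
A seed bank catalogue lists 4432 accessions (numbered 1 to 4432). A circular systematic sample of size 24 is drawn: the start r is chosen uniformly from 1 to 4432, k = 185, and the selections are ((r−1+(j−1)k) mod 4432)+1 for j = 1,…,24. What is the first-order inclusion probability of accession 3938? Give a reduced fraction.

For each position j, as r ranges over 1…4432 the j-th selection hits every accession exactly once, so accession 3938 is selected for exactly 24 of the 4432 starts.
Inclusion probability = 24/4432 = 3/554.

3/554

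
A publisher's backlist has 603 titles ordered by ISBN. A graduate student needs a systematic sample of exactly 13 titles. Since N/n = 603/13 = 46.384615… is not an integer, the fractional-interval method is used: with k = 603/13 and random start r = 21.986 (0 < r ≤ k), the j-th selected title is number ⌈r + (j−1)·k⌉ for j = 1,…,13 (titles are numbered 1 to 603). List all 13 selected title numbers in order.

j=1: r + 0k = 21.986 → ⌈·⌉ = 22
j=2: r + 1k = 68.370615… → ⌈·⌉ = 69
j=3: r + 2k = 114.755230… → ⌈·⌉ = 115
j=4: r + 3k = 161.139846… → ⌈·⌉ = 162
j=5: r + 4k = 207.524461… → ⌈·⌉ = 208
j=6: r + 5k = 253.909076… → ⌈·⌉ = 254
j=7: r + 6k = 300.293692… → ⌈·⌉ = 301
j=8: r + 7k = 346.678307… → ⌈·⌉ = 347
j=9: r + 8k = 393.062923… → ⌈·⌉ = 394
j=10: r + 9k = 439.447538… → ⌈·⌉ = 440
j=11: r + 10k = 485.832153… → ⌈·⌉ = 486
j=12: r + 11k = 532.216769… → ⌈·⌉ = 533
j=13: r + 12k = 578.601384… → ⌈·⌉ = 579

22, 69, 115, 162, 208, 254, 301, 347, 394, 440, 486, 533, 579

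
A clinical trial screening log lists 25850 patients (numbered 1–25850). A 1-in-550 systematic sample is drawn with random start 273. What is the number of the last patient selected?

k = 550
47th selection = r + (47−1)·k = 273 + 46×550 = 273 + 25300 = 25573

25573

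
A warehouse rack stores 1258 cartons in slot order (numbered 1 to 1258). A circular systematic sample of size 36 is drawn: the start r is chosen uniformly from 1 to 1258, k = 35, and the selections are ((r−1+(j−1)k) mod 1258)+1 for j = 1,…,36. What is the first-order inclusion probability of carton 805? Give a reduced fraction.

18/629

For each position j, as r ranges over 1…1258 the j-th selection hits every carton exactly once, so carton 805 is selected for exactly 36 of the 1258 starts.
Inclusion probability = 36/1258 = 18/629.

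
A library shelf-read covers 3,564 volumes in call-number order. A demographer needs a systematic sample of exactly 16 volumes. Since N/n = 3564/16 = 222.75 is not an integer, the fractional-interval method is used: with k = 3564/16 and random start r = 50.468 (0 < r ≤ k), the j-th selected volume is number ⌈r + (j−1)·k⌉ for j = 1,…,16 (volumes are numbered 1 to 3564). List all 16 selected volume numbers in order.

51, 274, 496, 719, 942, 1165, 1387, 1610, 1833, 2056, 2278, 2501, 2724, 2947, 3169, 3392

j=1: r + 0k = 50.468 → ⌈·⌉ = 51
j=2: r + 1k = 273.218 → ⌈·⌉ = 274
j=3: r + 2k = 495.968 → ⌈·⌉ = 496
j=4: r + 3k = 718.718 → ⌈·⌉ = 719
j=5: r + 4k = 941.468 → ⌈·⌉ = 942
j=6: r + 5k = 1164.218 → ⌈·⌉ = 1165
j=7: r + 6k = 1386.968 → ⌈·⌉ = 1387
j=8: r + 7k = 1609.718 → ⌈·⌉ = 1610
j=9: r + 8k = 1832.468 → ⌈·⌉ = 1833
j=10: r + 9k = 2055.218 → ⌈·⌉ = 2056
j=11: r + 10k = 2277.968 → ⌈·⌉ = 2278
j=12: r + 11k = 2500.718 → ⌈·⌉ = 2501
j=13: r + 12k = 2723.468 → ⌈·⌉ = 2724
j=14: r + 13k = 2946.218 → ⌈·⌉ = 2947
j=15: r + 14k = 3168.968 → ⌈·⌉ = 3169
j=16: r + 15k = 3391.718 → ⌈·⌉ = 3392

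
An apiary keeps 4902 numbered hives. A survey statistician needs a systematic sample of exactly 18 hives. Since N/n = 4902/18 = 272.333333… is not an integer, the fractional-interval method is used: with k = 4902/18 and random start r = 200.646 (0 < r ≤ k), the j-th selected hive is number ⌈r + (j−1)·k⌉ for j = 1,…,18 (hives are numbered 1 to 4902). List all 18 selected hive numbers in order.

201, 473, 746, 1018, 1290, 1563, 1835, 2107, 2380, 2652, 2924, 3197, 3469, 3741, 4014, 4286, 4558, 4831

j=1: r + 0k = 200.646 → ⌈·⌉ = 201
j=2: r + 1k = 472.979333… → ⌈·⌉ = 473
j=3: r + 2k = 745.312666… → ⌈·⌉ = 746
j=4: r + 3k = 1017.646 → ⌈·⌉ = 1018
j=5: r + 4k = 1289.979333… → ⌈·⌉ = 1290
j=6: r + 5k = 1562.312666… → ⌈·⌉ = 1563
j=7: r + 6k = 1834.646 → ⌈·⌉ = 1835
j=8: r + 7k = 2106.979333… → ⌈·⌉ = 2107
j=9: r + 8k = 2379.312666… → ⌈·⌉ = 2380
j=10: r + 9k = 2651.646 → ⌈·⌉ = 2652
j=11: r + 10k = 2923.979333… → ⌈·⌉ = 2924
j=12: r + 11k = 3196.312666… → ⌈·⌉ = 3197
j=13: r + 12k = 3468.646 → ⌈·⌉ = 3469
j=14: r + 13k = 3740.979333… → ⌈·⌉ = 3741
j=15: r + 14k = 4013.312666… → ⌈·⌉ = 4014
j=16: r + 15k = 4285.646 → ⌈·⌉ = 4286
j=17: r + 16k = 4557.979333… → ⌈·⌉ = 4558
j=18: r + 17k = 4830.312666… → ⌈·⌉ = 4831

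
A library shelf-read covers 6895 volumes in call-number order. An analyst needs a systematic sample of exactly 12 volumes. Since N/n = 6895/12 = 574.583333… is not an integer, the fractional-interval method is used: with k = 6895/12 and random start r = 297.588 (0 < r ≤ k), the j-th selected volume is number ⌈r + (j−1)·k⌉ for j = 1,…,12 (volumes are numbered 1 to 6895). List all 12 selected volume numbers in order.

298, 873, 1447, 2022, 2596, 3171, 3746, 4320, 4895, 5469, 6044, 6619

j=1: r + 0k = 297.588 → ⌈·⌉ = 298
j=2: r + 1k = 872.171333… → ⌈·⌉ = 873
j=3: r + 2k = 1446.754666… → ⌈·⌉ = 1447
j=4: r + 3k = 2021.338 → ⌈·⌉ = 2022
j=5: r + 4k = 2595.921333… → ⌈·⌉ = 2596
j=6: r + 5k = 3170.504666… → ⌈·⌉ = 3171
j=7: r + 6k = 3745.088 → ⌈·⌉ = 3746
j=8: r + 7k = 4319.671333… → ⌈·⌉ = 4320
j=9: r + 8k = 4894.254666… → ⌈·⌉ = 4895
j=10: r + 9k = 5468.838 → ⌈·⌉ = 5469
j=11: r + 10k = 6043.421333… → ⌈·⌉ = 6044
j=12: r + 11k = 6618.004666… → ⌈·⌉ = 6619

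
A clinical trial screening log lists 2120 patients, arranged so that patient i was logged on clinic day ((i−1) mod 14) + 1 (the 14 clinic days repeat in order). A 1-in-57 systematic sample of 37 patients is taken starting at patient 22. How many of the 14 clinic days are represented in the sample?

Consecutive selections differ by k = 57, so their clinic day numbers differ by 57 mod 14 = 1.
gcd(57, 14) = 1, so the sample visits 14/1 = 14 distinct residues mod 14.
Start 22 is clinic day 8; the clinic days hit are 1, 2, 3, 4, 5, 6, 7, 8, 9, 10, 11, 12, 13, 14.

14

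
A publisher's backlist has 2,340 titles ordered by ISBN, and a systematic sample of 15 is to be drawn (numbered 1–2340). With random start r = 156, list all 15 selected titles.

156, 312, 468, 624, 780, 936, 1092, 1248, 1404, 1560, 1716, 1872, 2028, 2184, 2340

k = N/n = 2340/15 = 156
title 1: 156
title 2: 156 + 156 = 312
title 3: 312 + 156 = 468
title 4: 468 + 156 = 624
title 5: 624 + 156 = 780
title 6: 780 + 156 = 936
title 7: 936 + 156 = 1092
title 8: 1092 + 156 = 1248
title 9: 1248 + 156 = 1404
title 10: 1404 + 156 = 1560
title 11: 1560 + 156 = 1716
title 12: 1716 + 156 = 1872
title 13: 1872 + 156 = 2028
title 14: 2028 + 156 = 2184
title 15: 2184 + 156 = 2340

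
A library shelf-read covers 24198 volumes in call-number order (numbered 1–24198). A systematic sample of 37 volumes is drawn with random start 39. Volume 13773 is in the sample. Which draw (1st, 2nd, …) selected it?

22

k = 24198/37 = 654
position = (13773 − 39)/654 + 1 = 13734/654 + 1 = 21 + 1 = 22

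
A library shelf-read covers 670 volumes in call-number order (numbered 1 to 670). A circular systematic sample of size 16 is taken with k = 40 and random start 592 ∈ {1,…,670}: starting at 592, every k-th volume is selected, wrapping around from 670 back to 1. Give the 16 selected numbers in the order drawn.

592, 632, 2, 42, 82, 122, 162, 202, 242, 282, 322, 362, 402, 442, 482, 522

Selection 1: 592
Selection 2: 592 + 40 = 632
Selection 3: 632 + 40 = 672 → 672 − 670 = 2
Selection 4: 2 + 40 = 42
Selection 5: 42 + 40 = 82
Selection 6: 82 + 40 = 122
Selection 7: 122 + 40 = 162
Selection 8: 162 + 40 = 202
Selection 9: 202 + 40 = 242
Selection 10: 242 + 40 = 282
Selection 11: 282 + 40 = 322
Selection 12: 322 + 40 = 362
Selection 13: 362 + 40 = 402
Selection 14: 402 + 40 = 442
Selection 15: 442 + 40 = 482
Selection 16: 482 + 40 = 522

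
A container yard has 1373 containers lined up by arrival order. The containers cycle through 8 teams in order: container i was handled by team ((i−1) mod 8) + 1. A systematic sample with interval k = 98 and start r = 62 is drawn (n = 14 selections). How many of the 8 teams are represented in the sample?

Consecutive selections differ by k = 98, so their team numbers differ by 98 mod 8 = 2.
gcd(98, 8) = 2, so the sample visits 8/2 = 4 distinct residues mod 8.
Start 62 is team 6; the teams hit are 2, 4, 6, 8.

4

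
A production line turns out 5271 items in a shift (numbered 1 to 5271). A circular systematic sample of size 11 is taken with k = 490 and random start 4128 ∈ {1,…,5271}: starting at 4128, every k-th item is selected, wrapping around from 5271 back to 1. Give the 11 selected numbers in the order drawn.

4128, 4618, 5108, 327, 817, 1307, 1797, 2287, 2777, 3267, 3757

Selection 1: 4128
Selection 2: 4128 + 490 = 4618
Selection 3: 4618 + 490 = 5108
Selection 4: 5108 + 490 = 5598 → 5598 − 5271 = 327
Selection 5: 327 + 490 = 817
Selection 6: 817 + 490 = 1307
Selection 7: 1307 + 490 = 1797
Selection 8: 1797 + 490 = 2287
Selection 9: 2287 + 490 = 2777
Selection 10: 2777 + 490 = 3267
Selection 11: 3267 + 490 = 3757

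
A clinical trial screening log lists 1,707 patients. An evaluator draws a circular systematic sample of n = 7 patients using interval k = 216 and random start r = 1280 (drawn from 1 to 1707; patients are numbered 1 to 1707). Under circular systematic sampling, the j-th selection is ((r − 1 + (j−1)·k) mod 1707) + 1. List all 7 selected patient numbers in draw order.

Selection 1: 1280
Selection 2: 1280 + 216 = 1496
Selection 3: 1496 + 216 = 1712 → 1712 − 1707 = 5
Selection 4: 5 + 216 = 221
Selection 5: 221 + 216 = 437
Selection 6: 437 + 216 = 653
Selection 7: 653 + 216 = 869

1280, 1496, 5, 221, 437, 653, 869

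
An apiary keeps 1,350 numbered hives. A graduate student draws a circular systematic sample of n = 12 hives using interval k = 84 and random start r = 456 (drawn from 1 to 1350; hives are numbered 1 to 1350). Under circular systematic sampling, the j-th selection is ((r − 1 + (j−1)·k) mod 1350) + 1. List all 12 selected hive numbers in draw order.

456, 540, 624, 708, 792, 876, 960, 1044, 1128, 1212, 1296, 30

Selection 1: 456
Selection 2: 456 + 84 = 540
Selection 3: 540 + 84 = 624
Selection 4: 624 + 84 = 708
Selection 5: 708 + 84 = 792
Selection 6: 792 + 84 = 876
Selection 7: 876 + 84 = 960
Selection 8: 960 + 84 = 1044
Selection 9: 1044 + 84 = 1128
Selection 10: 1128 + 84 = 1212
Selection 11: 1212 + 84 = 1296
Selection 12: 1296 + 84 = 1380 → 1380 − 1350 = 30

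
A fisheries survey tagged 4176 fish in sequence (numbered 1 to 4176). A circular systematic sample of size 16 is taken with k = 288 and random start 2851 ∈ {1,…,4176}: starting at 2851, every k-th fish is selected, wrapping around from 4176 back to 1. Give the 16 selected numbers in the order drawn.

Selection 1: 2851
Selection 2: 2851 + 288 = 3139
Selection 3: 3139 + 288 = 3427
Selection 4: 3427 + 288 = 3715
Selection 5: 3715 + 288 = 4003
Selection 6: 4003 + 288 = 4291 → 4291 − 4176 = 115
Selection 7: 115 + 288 = 403
Selection 8: 403 + 288 = 691
Selection 9: 691 + 288 = 979
Selection 10: 979 + 288 = 1267
Selection 11: 1267 + 288 = 1555
Selection 12: 1555 + 288 = 1843
Selection 13: 1843 + 288 = 2131
Selection 14: 2131 + 288 = 2419
Selection 15: 2419 + 288 = 2707
Selection 16: 2707 + 288 = 2995

2851, 3139, 3427, 3715, 4003, 115, 403, 691, 979, 1267, 1555, 1843, 2131, 2419, 2707, 2995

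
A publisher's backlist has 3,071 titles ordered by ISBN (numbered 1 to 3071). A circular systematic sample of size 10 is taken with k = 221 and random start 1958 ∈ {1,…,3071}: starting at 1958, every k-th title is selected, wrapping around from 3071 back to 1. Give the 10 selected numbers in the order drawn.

1958, 2179, 2400, 2621, 2842, 3063, 213, 434, 655, 876

Selection 1: 1958
Selection 2: 1958 + 221 = 2179
Selection 3: 2179 + 221 = 2400
Selection 4: 2400 + 221 = 2621
Selection 5: 2621 + 221 = 2842
Selection 6: 2842 + 221 = 3063
Selection 7: 3063 + 221 = 3284 → 3284 − 3071 = 213
Selection 8: 213 + 221 = 434
Selection 9: 434 + 221 = 655
Selection 10: 655 + 221 = 876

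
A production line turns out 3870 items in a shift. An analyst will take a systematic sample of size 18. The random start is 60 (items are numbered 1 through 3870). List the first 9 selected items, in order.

k = N/n = 3870/18 = 215
item 1: 60
item 2: 60 + 215 = 275
item 3: 275 + 215 = 490
item 4: 490 + 215 = 705
item 5: 705 + 215 = 920
item 6: 920 + 215 = 1135
item 7: 1135 + 215 = 1350
item 8: 1350 + 215 = 1565
item 9: 1565 + 215 = 1780

60, 275, 490, 705, 920, 1135, 1350, 1565, 1780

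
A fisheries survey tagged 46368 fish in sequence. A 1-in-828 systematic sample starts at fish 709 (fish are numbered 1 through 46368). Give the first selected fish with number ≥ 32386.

33001

k = 828
Steps past start: ⌈(32386 − 709)/828⌉ = ⌈31677/828⌉ = 39
Selected fish: 709 + 39×828 = 33001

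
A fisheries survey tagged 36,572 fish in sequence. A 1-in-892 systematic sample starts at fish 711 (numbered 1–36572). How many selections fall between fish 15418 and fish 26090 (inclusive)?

k = 892
First selection ≥ 15418: 711 + ⌈(15418−711)/892⌉·892 = 711 + 17×892 = 15875
Last selection ≤ 26090: 711 + ⌊(26090−711)/892⌋·892 = 711 + 28×892 = 25687
Count = 28 − 17 + 1 = 12

12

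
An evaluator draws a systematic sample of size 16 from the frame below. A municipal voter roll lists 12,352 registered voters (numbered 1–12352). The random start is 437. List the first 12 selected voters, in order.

437, 1209, 1981, 2753, 3525, 4297, 5069, 5841, 6613, 7385, 8157, 8929

k = N/n = 12352/16 = 772
voter 1: 437
voter 2: 437 + 772 = 1209
voter 3: 1209 + 772 = 1981
voter 4: 1981 + 772 = 2753
voter 5: 2753 + 772 = 3525
voter 6: 3525 + 772 = 4297
voter 7: 4297 + 772 = 5069
voter 8: 5069 + 772 = 5841
voter 9: 5841 + 772 = 6613
voter 10: 6613 + 772 = 7385
voter 11: 7385 + 772 = 8157
voter 12: 8157 + 772 = 8929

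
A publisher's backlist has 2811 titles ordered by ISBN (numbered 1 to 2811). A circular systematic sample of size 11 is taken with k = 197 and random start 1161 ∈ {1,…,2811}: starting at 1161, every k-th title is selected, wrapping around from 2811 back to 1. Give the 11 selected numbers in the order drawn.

1161, 1358, 1555, 1752, 1949, 2146, 2343, 2540, 2737, 123, 320

Selection 1: 1161
Selection 2: 1161 + 197 = 1358
Selection 3: 1358 + 197 = 1555
Selection 4: 1555 + 197 = 1752
Selection 5: 1752 + 197 = 1949
Selection 6: 1949 + 197 = 2146
Selection 7: 2146 + 197 = 2343
Selection 8: 2343 + 197 = 2540
Selection 9: 2540 + 197 = 2737
Selection 10: 2737 + 197 = 2934 → 2934 − 2811 = 123
Selection 11: 123 + 197 = 320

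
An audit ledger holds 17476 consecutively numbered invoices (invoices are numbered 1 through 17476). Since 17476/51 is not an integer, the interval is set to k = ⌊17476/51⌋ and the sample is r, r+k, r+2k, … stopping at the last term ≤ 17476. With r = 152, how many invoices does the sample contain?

k = ⌊17476/51⌋ = 342
Achieved size = ⌊(17476 − 152)/342⌋ + 1 = ⌊17324/342⌋ + 1 = 50 + 1 = 51
(last selection: 152 + 50×342 = 17252 ≤ 17476; next would be 17594 > 17476)

51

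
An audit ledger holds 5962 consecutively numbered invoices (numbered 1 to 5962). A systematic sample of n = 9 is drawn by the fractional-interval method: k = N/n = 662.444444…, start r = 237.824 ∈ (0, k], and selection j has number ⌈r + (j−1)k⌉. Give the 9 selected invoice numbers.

238, 901, 1563, 2226, 2888, 3551, 4213, 4875, 5538

j=1: r + 0k = 237.824 → ⌈·⌉ = 238
j=2: r + 1k = 900.268444… → ⌈·⌉ = 901
j=3: r + 2k = 1562.712888… → ⌈·⌉ = 1563
j=4: r + 3k = 2225.157333… → ⌈·⌉ = 2226
j=5: r + 4k = 2887.601777… → ⌈·⌉ = 2888
j=6: r + 5k = 3550.046222… → ⌈·⌉ = 3551
j=7: r + 6k = 4212.490666… → ⌈·⌉ = 4213
j=8: r + 7k = 4874.935111… → ⌈·⌉ = 4875
j=9: r + 8k = 5537.379555… → ⌈·⌉ = 5538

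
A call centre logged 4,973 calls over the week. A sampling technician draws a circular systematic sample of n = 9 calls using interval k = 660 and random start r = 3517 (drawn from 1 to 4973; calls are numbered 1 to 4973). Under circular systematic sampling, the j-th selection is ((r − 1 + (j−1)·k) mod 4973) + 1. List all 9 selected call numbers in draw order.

3517, 4177, 4837, 524, 1184, 1844, 2504, 3164, 3824

Selection 1: 3517
Selection 2: 3517 + 660 = 4177
Selection 3: 4177 + 660 = 4837
Selection 4: 4837 + 660 = 5497 → 5497 − 4973 = 524
Selection 5: 524 + 660 = 1184
Selection 6: 1184 + 660 = 1844
Selection 7: 1844 + 660 = 2504
Selection 8: 2504 + 660 = 3164
Selection 9: 3164 + 660 = 3824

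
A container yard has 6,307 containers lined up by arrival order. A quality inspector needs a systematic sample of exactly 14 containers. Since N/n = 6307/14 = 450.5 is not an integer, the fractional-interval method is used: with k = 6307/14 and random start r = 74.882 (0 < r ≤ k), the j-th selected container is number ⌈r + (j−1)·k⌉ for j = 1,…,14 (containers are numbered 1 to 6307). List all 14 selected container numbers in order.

75, 526, 976, 1427, 1877, 2328, 2778, 3229, 3679, 4130, 4580, 5031, 5481, 5932

j=1: r + 0k = 74.882 → ⌈·⌉ = 75
j=2: r + 1k = 525.382 → ⌈·⌉ = 526
j=3: r + 2k = 975.882 → ⌈·⌉ = 976
j=4: r + 3k = 1426.382 → ⌈·⌉ = 1427
j=5: r + 4k = 1876.882 → ⌈·⌉ = 1877
j=6: r + 5k = 2327.382 → ⌈·⌉ = 2328
j=7: r + 6k = 2777.882 → ⌈·⌉ = 2778
j=8: r + 7k = 3228.382 → ⌈·⌉ = 3229
j=9: r + 8k = 3678.882 → ⌈·⌉ = 3679
j=10: r + 9k = 4129.382 → ⌈·⌉ = 4130
j=11: r + 10k = 4579.882 → ⌈·⌉ = 4580
j=12: r + 11k = 5030.382 → ⌈·⌉ = 5031
j=13: r + 12k = 5480.882 → ⌈·⌉ = 5481
j=14: r + 13k = 5931.382 → ⌈·⌉ = 5932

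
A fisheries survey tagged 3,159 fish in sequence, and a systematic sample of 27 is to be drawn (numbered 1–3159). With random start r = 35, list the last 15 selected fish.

k = N/n = 3159/27 = 117
13th selection = 35 + 12×117 = 1439
14th: 1439 + 117 = 1556
15th: 1556 + 117 = 1673
16th: 1673 + 117 = 1790
17th: 1790 + 117 = 1907
18th: 1907 + 117 = 2024
19th: 2024 + 117 = 2141
20th: 2141 + 117 = 2258
21st: 2258 + 117 = 2375
22nd: 2375 + 117 = 2492
23rd: 2492 + 117 = 2609
24th: 2609 + 117 = 2726
25th: 2726 + 117 = 2843
26th: 2843 + 117 = 2960
27th: 2960 + 117 = 3077

1439, 1556, 1673, 1790, 1907, 2024, 2141, 2258, 2375, 2492, 2609, 2726, 2843, 2960, 3077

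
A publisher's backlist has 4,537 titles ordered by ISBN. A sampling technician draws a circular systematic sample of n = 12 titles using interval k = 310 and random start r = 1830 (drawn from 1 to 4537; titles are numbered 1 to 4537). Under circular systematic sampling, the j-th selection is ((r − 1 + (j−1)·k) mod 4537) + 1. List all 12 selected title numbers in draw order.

1830, 2140, 2450, 2760, 3070, 3380, 3690, 4000, 4310, 83, 393, 703

Selection 1: 1830
Selection 2: 1830 + 310 = 2140
Selection 3: 2140 + 310 = 2450
Selection 4: 2450 + 310 = 2760
Selection 5: 2760 + 310 = 3070
Selection 6: 3070 + 310 = 3380
Selection 7: 3380 + 310 = 3690
Selection 8: 3690 + 310 = 4000
Selection 9: 4000 + 310 = 4310
Selection 10: 4310 + 310 = 4620 → 4620 − 4537 = 83
Selection 11: 83 + 310 = 393
Selection 12: 393 + 310 = 703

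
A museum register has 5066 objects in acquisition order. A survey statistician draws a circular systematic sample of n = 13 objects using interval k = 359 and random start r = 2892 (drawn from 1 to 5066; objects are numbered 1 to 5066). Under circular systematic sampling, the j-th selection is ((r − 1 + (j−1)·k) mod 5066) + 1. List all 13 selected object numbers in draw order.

Selection 1: 2892
Selection 2: 2892 + 359 = 3251
Selection 3: 3251 + 359 = 3610
Selection 4: 3610 + 359 = 3969
Selection 5: 3969 + 359 = 4328
Selection 6: 4328 + 359 = 4687
Selection 7: 4687 + 359 = 5046
Selection 8: 5046 + 359 = 5405 → 5405 − 5066 = 339
Selection 9: 339 + 359 = 698
Selection 10: 698 + 359 = 1057
Selection 11: 1057 + 359 = 1416
Selection 12: 1416 + 359 = 1775
Selection 13: 1775 + 359 = 2134

2892, 3251, 3610, 3969, 4328, 4687, 5046, 339, 698, 1057, 1416, 1775, 2134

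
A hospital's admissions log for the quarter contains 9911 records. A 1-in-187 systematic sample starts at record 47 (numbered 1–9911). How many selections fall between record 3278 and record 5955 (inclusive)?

14

k = 187
First selection ≥ 3278: 47 + ⌈(3278−47)/187⌉·187 = 47 + 18×187 = 3413
Last selection ≤ 5955: 47 + ⌊(5955−47)/187⌋·187 = 47 + 31×187 = 5844
Count = 31 − 18 + 1 = 14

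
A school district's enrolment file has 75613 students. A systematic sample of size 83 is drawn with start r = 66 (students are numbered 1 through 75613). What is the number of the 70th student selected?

62925

k = 75613/83 = 911
70th selection = r + (70−1)·k = 66 + 69×911 = 66 + 62859 = 62925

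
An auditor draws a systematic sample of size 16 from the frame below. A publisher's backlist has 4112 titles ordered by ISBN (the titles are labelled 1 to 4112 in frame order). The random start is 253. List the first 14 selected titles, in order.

253, 510, 767, 1024, 1281, 1538, 1795, 2052, 2309, 2566, 2823, 3080, 3337, 3594

k = N/n = 4112/16 = 257
title 1: 253
title 2: 253 + 257 = 510
title 3: 510 + 257 = 767
title 4: 767 + 257 = 1024
title 5: 1024 + 257 = 1281
title 6: 1281 + 257 = 1538
title 7: 1538 + 257 = 1795
title 8: 1795 + 257 = 2052
title 9: 2052 + 257 = 2309
title 10: 2309 + 257 = 2566
title 11: 2566 + 257 = 2823
title 12: 2823 + 257 = 3080
title 13: 3080 + 257 = 3337
title 14: 3337 + 257 = 3594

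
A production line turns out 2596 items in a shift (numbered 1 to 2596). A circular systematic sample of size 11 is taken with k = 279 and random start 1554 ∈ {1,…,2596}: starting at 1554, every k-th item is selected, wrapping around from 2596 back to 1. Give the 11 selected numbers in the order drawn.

Selection 1: 1554
Selection 2: 1554 + 279 = 1833
Selection 3: 1833 + 279 = 2112
Selection 4: 2112 + 279 = 2391
Selection 5: 2391 + 279 = 2670 → 2670 − 2596 = 74
Selection 6: 74 + 279 = 353
Selection 7: 353 + 279 = 632
Selection 8: 632 + 279 = 911
Selection 9: 911 + 279 = 1190
Selection 10: 1190 + 279 = 1469
Selection 11: 1469 + 279 = 1748

1554, 1833, 2112, 2391, 74, 353, 632, 911, 1190, 1469, 1748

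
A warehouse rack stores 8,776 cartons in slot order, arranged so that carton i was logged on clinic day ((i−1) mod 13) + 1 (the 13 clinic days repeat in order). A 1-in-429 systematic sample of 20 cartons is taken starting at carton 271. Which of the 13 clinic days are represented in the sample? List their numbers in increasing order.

11

Consecutive selections differ by k = 429, so their clinic day numbers differ by 429 mod 13 = 0.
gcd(429, 13) = 13, so the sample visits 13/13 = 1 distinct residues mod 13.
Start 271 is clinic day 11; the clinic days hit are 11.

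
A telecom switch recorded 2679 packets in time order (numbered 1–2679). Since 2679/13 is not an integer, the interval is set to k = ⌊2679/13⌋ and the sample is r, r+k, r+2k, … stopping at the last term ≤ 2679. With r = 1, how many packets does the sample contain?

14

k = ⌊2679/13⌋ = 206
Achieved size = ⌊(2679 − 1)/206⌋ + 1 = ⌊2678/206⌋ + 1 = 13 + 1 = 14
(last selection: 1 + 13×206 = 2679 ≤ 2679; next would be 2885 > 2679)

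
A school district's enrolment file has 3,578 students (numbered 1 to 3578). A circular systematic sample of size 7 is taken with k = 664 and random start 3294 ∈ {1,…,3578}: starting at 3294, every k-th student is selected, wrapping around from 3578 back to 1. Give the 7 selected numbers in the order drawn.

3294, 380, 1044, 1708, 2372, 3036, 122

Selection 1: 3294
Selection 2: 3294 + 664 = 3958 → 3958 − 3578 = 380
Selection 3: 380 + 664 = 1044
Selection 4: 1044 + 664 = 1708
Selection 5: 1708 + 664 = 2372
Selection 6: 2372 + 664 = 3036
Selection 7: 3036 + 664 = 3700 → 3700 − 3578 = 122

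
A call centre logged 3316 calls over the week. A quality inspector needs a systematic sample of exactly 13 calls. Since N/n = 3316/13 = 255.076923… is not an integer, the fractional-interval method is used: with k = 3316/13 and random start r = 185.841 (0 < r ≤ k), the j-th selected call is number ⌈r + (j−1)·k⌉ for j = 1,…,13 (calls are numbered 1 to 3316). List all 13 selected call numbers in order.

j=1: r + 0k = 185.841 → ⌈·⌉ = 186
j=2: r + 1k = 440.917923… → ⌈·⌉ = 441
j=3: r + 2k = 695.994846… → ⌈·⌉ = 696
j=4: r + 3k = 951.071769… → ⌈·⌉ = 952
j=5: r + 4k = 1206.148692… → ⌈·⌉ = 1207
j=6: r + 5k = 1461.225615… → ⌈·⌉ = 1462
j=7: r + 6k = 1716.302538… → ⌈·⌉ = 1717
j=8: r + 7k = 1971.379461… → ⌈·⌉ = 1972
j=9: r + 8k = 2226.456384… → ⌈·⌉ = 2227
j=10: r + 9k = 2481.533307… → ⌈·⌉ = 2482
j=11: r + 10k = 2736.610230… → ⌈·⌉ = 2737
j=12: r + 11k = 2991.687153… → ⌈·⌉ = 2992
j=13: r + 12k = 3246.764076… → ⌈·⌉ = 3247

186, 441, 696, 952, 1207, 1462, 1717, 1972, 2227, 2482, 2737, 2992, 3247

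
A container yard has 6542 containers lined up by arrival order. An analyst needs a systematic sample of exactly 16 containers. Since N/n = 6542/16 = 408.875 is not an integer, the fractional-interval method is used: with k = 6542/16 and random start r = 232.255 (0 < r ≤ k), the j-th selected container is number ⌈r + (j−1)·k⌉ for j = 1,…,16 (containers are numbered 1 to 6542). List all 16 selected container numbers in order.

233, 642, 1051, 1459, 1868, 2277, 2686, 3095, 3504, 3913, 4322, 4730, 5139, 5548, 5957, 6366

j=1: r + 0k = 232.255 → ⌈·⌉ = 233
j=2: r + 1k = 641.13 → ⌈·⌉ = 642
j=3: r + 2k = 1050.005 → ⌈·⌉ = 1051
j=4: r + 3k = 1458.88 → ⌈·⌉ = 1459
j=5: r + 4k = 1867.755 → ⌈·⌉ = 1868
j=6: r + 5k = 2276.63 → ⌈·⌉ = 2277
j=7: r + 6k = 2685.505 → ⌈·⌉ = 2686
j=8: r + 7k = 3094.38 → ⌈·⌉ = 3095
j=9: r + 8k = 3503.255 → ⌈·⌉ = 3504
j=10: r + 9k = 3912.13 → ⌈·⌉ = 3913
j=11: r + 10k = 4321.005 → ⌈·⌉ = 4322
j=12: r + 11k = 4729.88 → ⌈·⌉ = 4730
j=13: r + 12k = 5138.755 → ⌈·⌉ = 5139
j=14: r + 13k = 5547.63 → ⌈·⌉ = 5548
j=15: r + 14k = 5956.505 → ⌈·⌉ = 5957
j=16: r + 15k = 6365.38 → ⌈·⌉ = 6366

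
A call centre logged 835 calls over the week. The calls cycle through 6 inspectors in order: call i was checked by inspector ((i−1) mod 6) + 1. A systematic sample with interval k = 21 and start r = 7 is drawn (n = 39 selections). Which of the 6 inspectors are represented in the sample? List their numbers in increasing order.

1, 4

Consecutive selections differ by k = 21, so their inspector numbers differ by 21 mod 6 = 3.
gcd(21, 6) = 3, so the sample visits 6/3 = 2 distinct residues mod 6.
Start 7 is inspector 1; the inspectors hit are 1, 4.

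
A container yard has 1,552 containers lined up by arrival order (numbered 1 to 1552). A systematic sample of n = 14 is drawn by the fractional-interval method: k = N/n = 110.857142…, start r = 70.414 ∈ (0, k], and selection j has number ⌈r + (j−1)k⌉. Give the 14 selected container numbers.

71, 182, 293, 403, 514, 625, 736, 847, 958, 1069, 1179, 1290, 1401, 1512

j=1: r + 0k = 70.414 → ⌈·⌉ = 71
j=2: r + 1k = 181.271142… → ⌈·⌉ = 182
j=3: r + 2k = 292.128285… → ⌈·⌉ = 293
j=4: r + 3k = 402.985428… → ⌈·⌉ = 403
j=5: r + 4k = 513.842571… → ⌈·⌉ = 514
j=6: r + 5k = 624.699714… → ⌈·⌉ = 625
j=7: r + 6k = 735.556857… → ⌈·⌉ = 736
j=8: r + 7k = 846.414 → ⌈·⌉ = 847
j=9: r + 8k = 957.271142… → ⌈·⌉ = 958
j=10: r + 9k = 1068.128285… → ⌈·⌉ = 1069
j=11: r + 10k = 1178.985428… → ⌈·⌉ = 1179
j=12: r + 11k = 1289.842571… → ⌈·⌉ = 1290
j=13: r + 12k = 1400.699714… → ⌈·⌉ = 1401
j=14: r + 13k = 1511.556857… → ⌈·⌉ = 1512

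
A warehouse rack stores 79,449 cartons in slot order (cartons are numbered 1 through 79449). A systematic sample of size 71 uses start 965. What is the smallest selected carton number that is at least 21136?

22226

k = 79449/71 = 1119
Steps past start: ⌈(21136 − 965)/1119⌉ = ⌈20171/1119⌉ = 19
Selected carton: 965 + 19×1119 = 22226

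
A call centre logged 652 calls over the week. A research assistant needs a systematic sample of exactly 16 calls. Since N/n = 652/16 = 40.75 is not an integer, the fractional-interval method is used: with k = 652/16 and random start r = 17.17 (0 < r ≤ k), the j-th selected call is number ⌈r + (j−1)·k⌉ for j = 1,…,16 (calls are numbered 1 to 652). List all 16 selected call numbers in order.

18, 58, 99, 140, 181, 221, 262, 303, 344, 384, 425, 466, 507, 547, 588, 629

j=1: r + 0k = 17.17 → ⌈·⌉ = 18
j=2: r + 1k = 57.92 → ⌈·⌉ = 58
j=3: r + 2k = 98.67 → ⌈·⌉ = 99
j=4: r + 3k = 139.42 → ⌈·⌉ = 140
j=5: r + 4k = 180.17 → ⌈·⌉ = 181
j=6: r + 5k = 220.92 → ⌈·⌉ = 221
j=7: r + 6k = 261.67 → ⌈·⌉ = 262
j=8: r + 7k = 302.42 → ⌈·⌉ = 303
j=9: r + 8k = 343.17 → ⌈·⌉ = 344
j=10: r + 9k = 383.92 → ⌈·⌉ = 384
j=11: r + 10k = 424.67 → ⌈·⌉ = 425
j=12: r + 11k = 465.42 → ⌈·⌉ = 466
j=13: r + 12k = 506.17 → ⌈·⌉ = 507
j=14: r + 13k = 546.92 → ⌈·⌉ = 547
j=15: r + 14k = 587.67 → ⌈·⌉ = 588
j=16: r + 15k = 628.42 → ⌈·⌉ = 629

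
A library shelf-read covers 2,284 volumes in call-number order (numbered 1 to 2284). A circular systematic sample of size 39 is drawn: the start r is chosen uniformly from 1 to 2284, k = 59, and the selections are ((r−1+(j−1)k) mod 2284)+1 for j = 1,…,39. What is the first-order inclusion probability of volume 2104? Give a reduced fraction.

39/2284

For each position j, as r ranges over 1…2284 the j-th selection hits every volume exactly once, so volume 2104 is selected for exactly 39 of the 2284 starts.
Inclusion probability = 39/2284.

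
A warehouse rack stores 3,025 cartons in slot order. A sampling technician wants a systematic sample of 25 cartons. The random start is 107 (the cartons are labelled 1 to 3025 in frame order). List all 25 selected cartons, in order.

k = N/n = 3025/25 = 121
carton 1: 107
carton 2: 107 + 121 = 228
carton 3: 228 + 121 = 349
carton 4: 349 + 121 = 470
carton 5: 470 + 121 = 591
carton 6: 591 + 121 = 712
carton 7: 712 + 121 = 833
carton 8: 833 + 121 = 954
carton 9: 954 + 121 = 1075
carton 10: 1075 + 121 = 1196
carton 11: 1196 + 121 = 1317
carton 12: 1317 + 121 = 1438
carton 13: 1438 + 121 = 1559
carton 14: 1559 + 121 = 1680
carton 15: 1680 + 121 = 1801
carton 16: 1801 + 121 = 1922
carton 17: 1922 + 121 = 2043
carton 18: 2043 + 121 = 2164
carton 19: 2164 + 121 = 2285
carton 20: 2285 + 121 = 2406
carton 21: 2406 + 121 = 2527
carton 22: 2527 + 121 = 2648
carton 23: 2648 + 121 = 2769
carton 24: 2769 + 121 = 2890
carton 25: 2890 + 121 = 3011

107, 228, 349, 470, 591, 712, 833, 954, 1075, 1196, 1317, 1438, 1559, 1680, 1801, 1922, 2043, 2164, 2285, 2406, 2527, 2648, 2769, 2890, 3011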